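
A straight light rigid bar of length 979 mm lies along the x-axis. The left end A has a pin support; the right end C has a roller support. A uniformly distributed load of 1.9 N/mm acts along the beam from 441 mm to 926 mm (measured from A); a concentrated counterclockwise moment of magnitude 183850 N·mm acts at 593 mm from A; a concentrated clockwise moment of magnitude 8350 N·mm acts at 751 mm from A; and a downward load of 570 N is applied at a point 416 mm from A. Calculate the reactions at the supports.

Resultant of the distributed load: 1.9 × 485 = 921.5 N at 683.5 mm from A.
ΣM about A: C_y·979 − (1.9·485)·683.5 + 183850 − 8350 − 570·416 = 0 → C_y = 691465.25/979 = 706.297 ≈ 706.3 N.
ΣF_y = 0: A_y + 706.297 − 1.9·485 − 570 = 0 → A_y = 785.2 N.
ΣF_x = 0: no horizontal applied forces, so A_x = 0.

A_x = 0, A_y = 785.2 N, C_y = 706.3 N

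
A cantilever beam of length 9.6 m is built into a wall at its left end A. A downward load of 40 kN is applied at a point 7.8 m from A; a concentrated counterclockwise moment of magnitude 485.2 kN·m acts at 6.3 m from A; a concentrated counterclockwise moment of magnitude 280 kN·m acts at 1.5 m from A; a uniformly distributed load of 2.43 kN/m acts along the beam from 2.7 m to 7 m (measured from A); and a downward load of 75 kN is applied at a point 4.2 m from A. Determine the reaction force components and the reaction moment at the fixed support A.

A_x = 0, A_y = 125.4 kN, M_A = -87.52 kN·m

Resultant of the distributed load: 2.43 × 4.3 = 10.449 kN at 4.85 m from A.
ΣF_x = 0: A_x = 0.
ΣF_y = 0: A_y − 40 − 2.43·4.3 − 75 = 0 → A_y = 125.4 kN.
ΣM about A: M_A − 40·7.8 + 485.2 + 280 − (2.43·4.3)·4.85 − 75·4.2 = 0 → M_A = -87.52 kN·m.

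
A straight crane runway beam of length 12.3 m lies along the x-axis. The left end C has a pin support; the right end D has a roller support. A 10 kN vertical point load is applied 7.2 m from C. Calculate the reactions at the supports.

Moments about C: D_y·12.3 − 10·7.2 = 0 → D_y = 72/12.3 = 5.85366 ≈ 5.854 kN.
ΣF_y = 0: C_y + 5.85366 − 10 = 0 → C_y = 4.146 kN.
ΣF_x = 0: no horizontal applied forces, so C_x = 0.

C_x = 0, C_y = 4.146 kN, D_y = 5.854 kN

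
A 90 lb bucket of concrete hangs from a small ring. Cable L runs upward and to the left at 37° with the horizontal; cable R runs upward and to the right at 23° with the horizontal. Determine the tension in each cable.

T_L = 95.66 lb, T_R = 83.00 lb

ΣF_x = 0: −T_L·cos37° + T_R·cos23° = 0 → T_R = 0.867606·T_L.
ΣF_y = 0: T_L·sin37° + T_R·sin23° = 90.
Substitute: T_L·(0.601815 + 0.867606·0.390731) = 90 → T_L = 95.6617 ≈ 95.66 lb.
Then T_R = 0.867606 × 95.6617 = 83.00 lb.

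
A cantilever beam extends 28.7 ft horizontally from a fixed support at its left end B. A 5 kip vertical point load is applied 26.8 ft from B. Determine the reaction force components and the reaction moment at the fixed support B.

B_x = 0, B_y = 5.000 kip, M_B = 134.0 kip·ft

ΣF_x = 0: B_x = 0.
ΣF_y = 0: B_y − 5 = 0 → B_y = 5.000 kip.
ΣM about B: M_B − 5·26.8 = 0 → M_B = 134.0 kip·ft.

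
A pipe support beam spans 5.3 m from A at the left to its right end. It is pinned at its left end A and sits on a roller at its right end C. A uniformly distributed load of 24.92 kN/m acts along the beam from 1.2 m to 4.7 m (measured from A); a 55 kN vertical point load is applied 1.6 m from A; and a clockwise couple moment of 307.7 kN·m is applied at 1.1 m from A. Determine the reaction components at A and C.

Resultant of the distributed load: 24.92 × 3.5 = 87.22 kN at 2.95 m from A.
ΣM about A: C_y·5.3 − (24.92·3.5)·2.95 − 55·1.6 − 307.7 = 0 → C_y = 652.999/5.3 = 123.207 ≈ 123.2 kN.
ΣF_y = 0: A_y + 123.207 − 24.92·3.5 − 55 = 0 → A_y = 19.01 kN.
ΣF_x = 0: no horizontal applied forces, so A_x = 0.

A_x = 0, A_y = 19.01 kN, C_y = 123.2 kN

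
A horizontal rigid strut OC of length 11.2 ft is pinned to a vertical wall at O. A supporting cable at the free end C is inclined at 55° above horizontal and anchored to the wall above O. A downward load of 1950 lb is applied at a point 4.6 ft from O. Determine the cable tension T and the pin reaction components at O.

T = 977.7 lb, O_x = 560.8 lb, O_y = 1149 lb

ΣM about O: T·sin55°·11.2 − 1950·4.6 = 0 → T = 8970/(11.2·0.819152) = 977.71 ≈ 977.7 lb.
ΣF_x = 0: O_x − T·cos55° = 0 → O_x = 977.71 × 0.573576 = 560.8 lb.
ΣF_y = 0: O_y + T·sin55° − 1950 = 0 → O_y = 1950 − 977.71 × 0.819152 = 1149 lb.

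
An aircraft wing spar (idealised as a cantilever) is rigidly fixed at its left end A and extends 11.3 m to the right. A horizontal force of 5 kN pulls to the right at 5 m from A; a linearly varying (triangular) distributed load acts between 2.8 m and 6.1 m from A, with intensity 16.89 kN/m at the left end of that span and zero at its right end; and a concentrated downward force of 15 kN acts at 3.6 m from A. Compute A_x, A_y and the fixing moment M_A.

Resultant of the triangular load: ½ × 16.89 × 3.3 = 27.8685 kN, acting at 3.9 m from A (one-third of the span from the peak).
ΣF_x = 0: A_x + 5 = 0 → A_x = -5.000 kN.
ΣF_y = 0: A_y − ½·16.89·3.3 − 15 = 0 → A_y = 42.87 kN.
ΣM about A: M_A − (½·16.89·3.3)·3.9 − 15·3.6 = 0 → M_A = 162.7 kN·m.

A_x = -5.000 kN, A_y = 42.87 kN, M_A = 162.7 kN·m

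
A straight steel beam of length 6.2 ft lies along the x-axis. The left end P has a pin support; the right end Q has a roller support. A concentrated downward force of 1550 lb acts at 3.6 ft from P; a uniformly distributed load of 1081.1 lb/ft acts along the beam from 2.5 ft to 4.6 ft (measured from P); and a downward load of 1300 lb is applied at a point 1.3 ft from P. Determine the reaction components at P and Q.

P_x = 0, P_y = 2648 lb, Q_y = 2473 lb

Resultant of the distributed load: 1081.1 × 2.1 = 2270.31 lb at 3.55 ft from P.
Taking moments about P: Q_y·6.2 − 1550·3.6 − (1081.1·2.1)·3.55 − 1300·1.3 = 0 → Q_y = 15329.6005/6.2 = 2472.52 ≈ 2473 lb.
ΣF_y = 0: P_y + 2472.52 − 1550 − 1081.1·2.1 − 1300 = 0 → P_y = 2648 lb.
ΣF_x = 0: no horizontal applied forces, so P_x = 0.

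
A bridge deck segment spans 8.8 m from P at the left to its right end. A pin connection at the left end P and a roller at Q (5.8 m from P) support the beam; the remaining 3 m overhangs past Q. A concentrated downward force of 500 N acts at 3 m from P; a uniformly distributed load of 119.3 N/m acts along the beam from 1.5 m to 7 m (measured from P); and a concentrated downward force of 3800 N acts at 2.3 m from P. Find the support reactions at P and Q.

P_x = 0, P_y = 2710 N, Q_y = 2246 N

Resultant of the distributed load: 119.3 × 5.5 = 656.15 N at 4.25 m from P.
ΣM about P: Q_y·5.8 − 500·3 − (119.3·5.5)·4.25 − 3800·2.3 = 0 → Q_y = 13028.6375/5.8 = 2246.32 ≈ 2246 N.
ΣF_y = 0: P_y + 2246.32 − 500 − 119.3·5.5 − 3800 = 0 → P_y = 2710 N.
ΣF_x = 0: no horizontal applied forces, so P_x = 0.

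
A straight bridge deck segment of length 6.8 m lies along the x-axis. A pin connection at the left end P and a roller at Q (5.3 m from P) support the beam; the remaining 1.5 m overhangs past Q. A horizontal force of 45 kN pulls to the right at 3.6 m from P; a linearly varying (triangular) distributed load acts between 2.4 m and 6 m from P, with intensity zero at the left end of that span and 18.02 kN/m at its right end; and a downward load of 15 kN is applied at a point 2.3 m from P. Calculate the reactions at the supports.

Resultant of the triangular load: ½ × 18.02 × 3.6 = 32.436 kN, acting at 4.8 m from P (one-third of the span from the peak).
Taking moments about P: Q_y·5.3 − (½·18.02·3.6)·4.8 − 15·2.3 = 0 → Q_y = 190.1928/5.3 = 35.8854 ≈ 35.89 kN.
ΣF_y = 0: P_y + 35.8854 − ½·18.02·3.6 − 15 = 0 → P_y = 11.55 kN.
ΣF_x = 0: P_x + 45 = 0 → P_x = -45.00 kN.

P_x = -45.00 kN, P_y = 11.55 kN, Q_y = 35.89 kN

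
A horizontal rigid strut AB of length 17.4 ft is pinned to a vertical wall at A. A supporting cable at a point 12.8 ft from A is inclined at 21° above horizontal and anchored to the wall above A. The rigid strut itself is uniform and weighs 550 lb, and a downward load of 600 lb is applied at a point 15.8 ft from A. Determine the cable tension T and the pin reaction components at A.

T = 3110 lb, A_x = 2903 lb, A_y = 35.55 lb

ΣM about A: T·sin21°·12.8 − 550·8.7 − 600·15.8 = 0 → T = 14265/(12.8·0.358368) = 3109.8 ≈ 3110 lb.
ΣF_x = 0: A_x − T·cos21° = 0 → A_x = 3109.8 × 0.93358 = 2903 lb.
ΣF_y = 0: A_y + T·sin21° − 550 − 600 = 0 → A_y = 1150 − 3109.8 × 0.358368 = 35.55 lb.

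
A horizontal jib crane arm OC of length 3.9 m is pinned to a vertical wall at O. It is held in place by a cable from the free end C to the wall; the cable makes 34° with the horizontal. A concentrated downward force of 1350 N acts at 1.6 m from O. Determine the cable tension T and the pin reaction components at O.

ΣM about O: T·sin34°·3.9 − 1350·1.6 = 0 → T = 2160/(3.9·0.559193) = 990.438 ≈ 990.4 N.
ΣF_x = 0: O_x − T·cos34° = 0 → O_x = 990.438 × 0.829038 = 821.1 N.
ΣF_y = 0: O_y + T·sin34° − 1350 = 0 → O_y = 1350 − 990.438 × 0.559193 = 796.2 N.

T = 990.4 N, O_x = 821.1 N, O_y = 796.2 N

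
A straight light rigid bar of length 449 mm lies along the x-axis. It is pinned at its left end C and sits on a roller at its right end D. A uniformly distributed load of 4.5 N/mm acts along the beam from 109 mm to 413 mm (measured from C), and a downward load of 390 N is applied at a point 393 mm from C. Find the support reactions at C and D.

C_x = 0, C_y = 621.4 N, D_y = 1137 N

Resultant of the distributed load: 4.5 × 304 = 1368 N at 261 mm from C.
ΣM about C: D_y·449 − (4.5·304)·261 − 390·393 = 0 → D_y = 510318/449 = 1136.57 ≈ 1137 N.
ΣF_y = 0: C_y + 1136.57 − 4.5·304 − 390 = 0 → C_y = 621.4 N.
ΣF_x = 0: no horizontal applied forces, so C_x = 0.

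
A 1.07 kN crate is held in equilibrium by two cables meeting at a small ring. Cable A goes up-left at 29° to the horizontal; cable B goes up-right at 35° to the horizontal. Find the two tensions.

T_A = 0.9752 kN, T_B = 1.041 kN

ΣF_x = 0: −T_A·cos29° + T_B·cos35° = 0 → T_B = 1.06771·T_A.
ΣF_y = 0: T_A·sin29° + T_B·sin35° = 1.07.
Substitute: T_A·(0.48481 + 1.06771·0.573576) = 1.07 → T_A = 0.975189 ≈ 0.9752 kN.
Then T_B = 1.06771 × 0.975189 = 1.041 kN.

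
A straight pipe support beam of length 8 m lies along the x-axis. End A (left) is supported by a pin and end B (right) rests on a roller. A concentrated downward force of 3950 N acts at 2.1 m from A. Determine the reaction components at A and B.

ΣM about A: B_y·8 − 3950·2.1 = 0 → B_y = 8295/8 = 1036.88 ≈ 1037 N.
ΣF_y = 0: A_y + 1036.88 − 3950 = 0 → A_y = 2913 N.
ΣF_x = 0: no horizontal applied forces, so A_x = 0.

A_x = 0, A_y = 2913 N, B_y = 1037 N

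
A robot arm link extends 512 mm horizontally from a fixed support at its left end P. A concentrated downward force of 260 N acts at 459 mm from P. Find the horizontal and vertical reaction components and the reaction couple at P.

ΣF_x = 0: P_x = 0.
ΣF_y = 0: P_y − 260 = 0 → P_y = 260.0 N.
ΣM about P: M_P − 260·459 = 0 → M_P = 119300 N·mm.

P_x = 0, P_y = 260.0 N, M_P = 119300 N·mm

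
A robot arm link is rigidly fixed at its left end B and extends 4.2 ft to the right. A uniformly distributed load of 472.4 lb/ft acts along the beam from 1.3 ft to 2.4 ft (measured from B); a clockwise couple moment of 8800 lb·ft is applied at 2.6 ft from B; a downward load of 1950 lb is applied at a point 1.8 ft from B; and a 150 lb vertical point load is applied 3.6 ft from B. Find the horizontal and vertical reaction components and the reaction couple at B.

Resultant of the distributed load: 472.4 × 1.1 = 519.64 lb at 1.85 ft from B.
ΣF_x = 0: B_x = 0.
ΣF_y = 0: B_y − 472.4·1.1 − 1950 − 150 = 0 → B_y = 2620 lb.
ΣM about B: M_B − (472.4·1.1)·1.85 − 8800 − 1950·1.8 − 150·3.6 = 0 → M_B = 13810 lb·ft.

B_x = 0, B_y = 2620 lb, M_B = 13810 lb·ft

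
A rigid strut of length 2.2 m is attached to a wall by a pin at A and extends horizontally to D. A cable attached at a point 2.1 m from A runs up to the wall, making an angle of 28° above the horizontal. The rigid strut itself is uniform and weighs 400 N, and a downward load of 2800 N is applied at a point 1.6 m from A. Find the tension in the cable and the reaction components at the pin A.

T = 4990 N, A_x = 4406 N, A_y = 857.1 N

ΣM about A: T·sin28°·2.1 − 400·1.1 − 2800·1.6 = 0 → T = 4920/(2.1·0.469472) = 4990.41 ≈ 4990 N.
ΣF_x = 0: A_x − T·cos28° = 0 → A_x = 4990.41 × 0.882948 = 4406 N.
ΣF_y = 0: A_y + T·sin28° − 400 − 2800 = 0 → A_y = 3200 − 4990.41 × 0.469472 = 857.1 N.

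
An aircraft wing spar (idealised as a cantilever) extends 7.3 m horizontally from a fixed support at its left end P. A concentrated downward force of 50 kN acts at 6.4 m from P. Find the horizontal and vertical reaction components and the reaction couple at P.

ΣF_x = 0: P_x = 0.
ΣF_y = 0: P_y − 50 = 0 → P_y = 50.00 kN.
ΣM about P: M_P − 50·6.4 = 0 → M_P = 320.0 kN·m.

P_x = 0, P_y = 50.00 kN, M_P = 320.0 kN·m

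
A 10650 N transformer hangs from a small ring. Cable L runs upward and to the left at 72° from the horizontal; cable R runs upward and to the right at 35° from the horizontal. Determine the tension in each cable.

ΣF_x = 0: −T_L·cos72° + T_R·cos35° = 0 → T_R = 0.37724·T_L.
ΣF_y = 0: T_L·sin72° + T_R·sin35° = 10650.
Substitute: T_L·(0.951057 + 0.37724·0.573576) = 10650 → T_L = 9122.58 ≈ 9123 N.
Then T_R = 0.37724 × 9122.58 = 3441 N.

T_L = 9123 N, T_R = 3441 N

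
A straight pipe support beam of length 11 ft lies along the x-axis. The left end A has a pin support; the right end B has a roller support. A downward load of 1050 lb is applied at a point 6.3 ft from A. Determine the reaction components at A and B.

Taking moments about A: B_y·11 − 1050·6.3 = 0 → B_y = 6615/11 = 601.364 ≈ 601.4 lb.
ΣF_y = 0: A_y + 601.364 − 1050 = 0 → A_y = 448.6 lb.
ΣF_x = 0: no horizontal applied forces, so A_x = 0.

A_x = 0, A_y = 448.6 lb, B_y = 601.4 lb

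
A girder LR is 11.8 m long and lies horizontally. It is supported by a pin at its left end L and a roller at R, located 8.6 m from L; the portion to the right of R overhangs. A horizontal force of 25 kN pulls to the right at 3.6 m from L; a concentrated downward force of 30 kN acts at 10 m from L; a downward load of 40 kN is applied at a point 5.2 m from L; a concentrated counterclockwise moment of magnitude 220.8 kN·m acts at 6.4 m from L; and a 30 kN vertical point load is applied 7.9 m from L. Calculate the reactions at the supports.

L_x = -25.00 kN, L_y = 39.05 kN, R_y = 60.95 kN

Taking moments about L: R_y·8.6 − 30·10 − 40·5.2 + 220.8 − 30·7.9 = 0 → R_y = 524.2/8.6 = 60.9535 ≈ 60.95 kN.
ΣF_y = 0: L_y + 60.9535 − 30 − 40 − 30 = 0 → L_y = 39.05 kN.
ΣF_x = 0: L_x + 25 = 0 → L_x = -25.00 kN.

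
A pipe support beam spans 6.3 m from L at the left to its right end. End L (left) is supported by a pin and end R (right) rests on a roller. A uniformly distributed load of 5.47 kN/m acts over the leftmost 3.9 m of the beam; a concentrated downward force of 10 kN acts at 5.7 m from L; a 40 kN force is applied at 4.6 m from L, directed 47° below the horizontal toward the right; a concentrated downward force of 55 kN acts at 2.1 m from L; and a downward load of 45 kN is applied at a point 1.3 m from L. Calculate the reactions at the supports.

Resultant of the distributed load: 5.47 × 3.9 = 21.333 kN at 1.95 m from L.
Moments about L: R_y·6.3 − (5.47·3.9)·1.95 − 10·5.7 − 40·sin47°·4.6 − 55·2.1 − 45·1.3 = 0 → R_y = 407.168/6.3 = 64.6298 ≈ 64.63 kN.
ΣF_y = 0: L_y + 64.6298 − 5.47·3.9 − 10 − 40·sin47° − 55 − 45 = 0 → L_y = 95.96 kN.
ΣF_x = 0: L_x + 40·cos47° = 0 → L_x = -27.28 kN.

L_x = -27.28 kN, L_y = 95.96 kN, R_y = 64.63 kN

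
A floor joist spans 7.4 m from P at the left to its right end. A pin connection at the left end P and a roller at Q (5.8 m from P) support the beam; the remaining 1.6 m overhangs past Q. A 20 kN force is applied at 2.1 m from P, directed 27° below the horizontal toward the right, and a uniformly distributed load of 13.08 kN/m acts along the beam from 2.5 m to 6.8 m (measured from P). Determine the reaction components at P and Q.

P_x = -17.82 kN, P_y = 16.94 kN, Q_y = 48.38 kN

Resultant of the distributed load: 13.08 × 4.3 = 56.244 kN at 4.65 m from P.
ΣM about P: Q_y·5.8 − 20·sin27°·2.1 − (13.08·4.3)·4.65 = 0 → Q_y = 280.602/5.8 = 48.3797 ≈ 48.38 kN.
ΣF_y = 0: P_y + 48.3797 − 20·sin27° − 13.08·4.3 = 0 → P_y = 16.94 kN.
ΣF_x = 0: P_x + 20·cos27° = 0 → P_x = -17.82 kN.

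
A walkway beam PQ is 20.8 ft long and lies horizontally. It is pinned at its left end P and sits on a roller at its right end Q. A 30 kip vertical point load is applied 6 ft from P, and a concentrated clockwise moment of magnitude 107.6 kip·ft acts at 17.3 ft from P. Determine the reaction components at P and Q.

P_x = 0, P_y = 16.17 kip, Q_y = 13.83 kip

Moments about P: Q_y·20.8 − 30·6 − 107.6 = 0 → Q_y = 287.6/20.8 = 13.8269 ≈ 13.83 kip.
ΣF_y = 0: P_y + 13.8269 − 30 = 0 → P_y = 16.17 kip.
ΣF_x = 0: no horizontal applied forces, so P_x = 0.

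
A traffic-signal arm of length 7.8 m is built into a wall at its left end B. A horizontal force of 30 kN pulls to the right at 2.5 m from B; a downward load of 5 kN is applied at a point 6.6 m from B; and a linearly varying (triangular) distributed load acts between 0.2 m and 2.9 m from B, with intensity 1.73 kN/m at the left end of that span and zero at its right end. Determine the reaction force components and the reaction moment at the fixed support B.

Resultant of the triangular load: ½ × 1.73 × 2.7 = 2.3355 kN, acting at 1.1 m from B (one-third of the span from the peak).
ΣF_x = 0: B_x + 30 = 0 → B_x = -30.00 kN.
ΣF_y = 0: B_y − 5 − ½·1.73·2.7 = 0 → B_y = 7.335 kN.
ΣM about B: M_B − 5·6.6 − (½·1.73·2.7)·1.1 = 0 → M_B = 35.57 kN·m.

B_x = -30.00 kN, B_y = 7.335 kN, M_B = 35.57 kN·m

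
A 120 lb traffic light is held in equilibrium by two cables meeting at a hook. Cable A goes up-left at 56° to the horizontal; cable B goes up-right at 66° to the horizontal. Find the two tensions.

ΣF_x = 0: −T_A·cos56° + T_B·cos66° = 0 → T_B = 1.37483·T_A.
ΣF_y = 0: T_A·sin56° + T_B·sin66° = 120.
Substitute: T_A·(0.829038 + 1.37483·0.913545) = 120 → T_A = 57.5538 ≈ 57.55 lb.
Then T_B = 1.37483 × 57.5538 = 79.13 lb.

T_A = 57.55 lb, T_B = 79.13 lb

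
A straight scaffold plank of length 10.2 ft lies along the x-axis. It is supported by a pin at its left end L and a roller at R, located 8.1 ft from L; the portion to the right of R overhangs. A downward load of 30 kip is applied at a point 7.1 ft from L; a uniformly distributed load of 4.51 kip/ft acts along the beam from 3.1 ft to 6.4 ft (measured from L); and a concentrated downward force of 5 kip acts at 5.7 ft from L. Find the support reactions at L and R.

L_x = 0, L_y = 11.34 kip, R_y = 38.54 kip

Resultant of the distributed load: 4.51 × 3.3 = 14.883 kip at 4.75 ft from L.
ΣM about L: R_y·8.1 − 30·7.1 − (4.51·3.3)·4.75 − 5·5.7 = 0 → R_y = 312.19425/8.1 = 38.5425 ≈ 38.54 kip.
ΣF_y = 0: L_y + 38.5425 − 30 − 4.51·3.3 − 5 = 0 → L_y = 11.34 kip.
ΣF_x = 0: no horizontal applied forces, so L_x = 0.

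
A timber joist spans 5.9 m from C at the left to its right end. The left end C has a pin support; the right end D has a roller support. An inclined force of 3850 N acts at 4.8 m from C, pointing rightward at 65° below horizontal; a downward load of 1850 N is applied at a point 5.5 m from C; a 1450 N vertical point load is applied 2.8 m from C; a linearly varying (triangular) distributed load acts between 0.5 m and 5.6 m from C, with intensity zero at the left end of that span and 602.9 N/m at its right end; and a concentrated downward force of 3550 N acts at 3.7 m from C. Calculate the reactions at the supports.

C_x = -1627 N, C_y = 3383 N, D_y = 8494 N

Resultant of the triangular load: ½ × 602.9 × 5.1 = 1537.395 N, acting at 3.9 m from C (one-third of the span from the peak).
Moments about C: D_y·5.9 − 3850·sin65°·4.8 − 1850·5.5 − 1450·2.8 − (½·602.9·5.1)·3.9 − 3550·3.7 = 0 → D_y = 50114.4/5.9 = 8493.97 ≈ 8494 N.
ΣF_y = 0: C_y + 8493.97 − 3850·sin65° − 1850 − 1450 − ½·602.9·5.1 − 3550 = 0 → C_y = 3383 N.
ΣF_x = 0: C_x + 3850·cos65° = 0 → C_x = -1627 N.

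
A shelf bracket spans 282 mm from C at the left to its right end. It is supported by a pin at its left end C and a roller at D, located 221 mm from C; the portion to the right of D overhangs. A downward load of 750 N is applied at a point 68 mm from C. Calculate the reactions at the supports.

ΣM about C: D_y·221 − 750·68 = 0 → D_y = 51000/221 = 230.769 ≈ 230.8 N.
ΣF_y = 0: C_y + 230.769 − 750 = 0 → C_y = 519.2 N.
ΣF_x = 0: no horizontal applied forces, so C_x = 0.

C_x = 0, C_y = 519.2 N, D_y = 230.8 N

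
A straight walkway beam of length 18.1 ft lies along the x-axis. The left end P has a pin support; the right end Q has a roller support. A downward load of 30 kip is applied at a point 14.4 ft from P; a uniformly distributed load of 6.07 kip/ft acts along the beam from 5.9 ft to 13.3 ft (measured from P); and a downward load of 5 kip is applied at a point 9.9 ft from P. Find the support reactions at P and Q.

Resultant of the distributed load: 6.07 × 7.4 = 44.918 kip at 9.6 ft from P.
Taking moments about P: Q_y·18.1 − 30·14.4 − (6.07·7.4)·9.6 − 5·9.9 = 0 → Q_y = 912.7128/18.1 = 50.4261 ≈ 50.43 kip.
ΣF_y = 0: P_y + 50.4261 − 30 − 6.07·7.4 − 5 = 0 → P_y = 29.49 kip.
ΣF_x = 0: no horizontal applied forces, so P_x = 0.

P_x = 0, P_y = 29.49 kip, Q_y = 50.43 kip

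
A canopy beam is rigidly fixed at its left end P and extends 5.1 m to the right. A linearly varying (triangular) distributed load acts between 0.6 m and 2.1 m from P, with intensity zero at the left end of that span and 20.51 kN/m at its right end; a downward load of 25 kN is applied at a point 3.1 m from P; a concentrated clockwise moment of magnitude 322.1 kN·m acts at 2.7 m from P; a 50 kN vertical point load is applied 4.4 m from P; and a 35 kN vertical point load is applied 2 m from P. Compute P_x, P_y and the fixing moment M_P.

Resultant of the triangular load: ½ × 20.51 × 1.5 = 15.3825 kN, acting at 1.6 m from P (one-third of the span from the peak).
ΣF_x = 0: P_x = 0.
ΣF_y = 0: P_y − ½·20.51·1.5 − 25 − 50 − 35 = 0 → P_y = 125.4 kN.
ΣM about P: M_P − (½·20.51·1.5)·1.6 − 25·3.1 − 322.1 − 50·4.4 − 35·2 = 0 → M_P = 714.2 kN·m.

P_x = 0, P_y = 125.4 kN, M_P = 714.2 kN·m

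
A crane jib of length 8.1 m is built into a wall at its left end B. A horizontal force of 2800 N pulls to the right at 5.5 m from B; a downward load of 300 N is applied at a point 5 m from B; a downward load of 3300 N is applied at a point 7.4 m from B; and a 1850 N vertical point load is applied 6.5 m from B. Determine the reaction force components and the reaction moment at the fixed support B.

ΣF_x = 0: B_x + 2800 = 0 → B_x = -2800 N.
ΣF_y = 0: B_y − 300 − 3300 − 1850 = 0 → B_y = 5450 N.
ΣM about B: M_B − 300·5 − 3300·7.4 − 1850·6.5 = 0 → M_B = 37940 N·m.

B_x = -2800 N, B_y = 5450 N, M_B = 37940 N·m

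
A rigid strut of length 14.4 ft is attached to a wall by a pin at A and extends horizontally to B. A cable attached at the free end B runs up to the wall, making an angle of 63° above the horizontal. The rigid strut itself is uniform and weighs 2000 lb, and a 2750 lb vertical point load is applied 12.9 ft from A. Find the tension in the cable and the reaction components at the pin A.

ΣM about A: T·sin63°·14.4 − 2000·7.2 − 2750·12.9 = 0 → T = 49875/(14.4·0.891007) = 3887.22 ≈ 3887 lb.
ΣF_x = 0: A_x − T·cos63° = 0 → A_x = 3887.22 × 0.45399 = 1765 lb.
ΣF_y = 0: A_y + T·sin63° − 2000 − 2750 = 0 → A_y = 4750 − 3887.22 × 0.891007 = 1286 lb.

T = 3887 lb, A_x = 1765 lb, A_y = 1286 lb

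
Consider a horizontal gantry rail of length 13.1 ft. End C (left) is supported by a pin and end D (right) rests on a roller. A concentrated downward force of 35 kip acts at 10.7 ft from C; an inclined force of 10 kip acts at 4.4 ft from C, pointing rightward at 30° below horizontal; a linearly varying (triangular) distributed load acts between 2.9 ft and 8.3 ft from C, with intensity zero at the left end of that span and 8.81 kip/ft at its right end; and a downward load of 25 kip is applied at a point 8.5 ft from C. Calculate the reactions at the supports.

Resultant of the triangular load: ½ × 8.81 × 5.4 = 23.787 kip, acting at 6.5 ft from C (one-third of the span from the peak).
ΣM about C: D_y·13.1 − 35·10.7 − 10·sin30°·4.4 − (½·8.81·5.4)·6.5 − 25·8.5 = 0 → D_y = 763.6155/13.1 = 58.2913 ≈ 58.29 kip.
ΣF_y = 0: C_y + 58.2913 − 35 − 10·sin30° − ½·8.81·5.4 − 25 = 0 → C_y = 30.50 kip.
ΣF_x = 0: C_x + 10·cos30° = 0 → C_x = -8.660 kip.

C_x = -8.660 kip, C_y = 30.50 kip, D_y = 58.29 kip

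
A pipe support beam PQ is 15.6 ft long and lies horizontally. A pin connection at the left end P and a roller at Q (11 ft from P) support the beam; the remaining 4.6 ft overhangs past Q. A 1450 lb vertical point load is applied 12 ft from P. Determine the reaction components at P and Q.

P_x = 0, P_y = -131.8 lb, Q_y = 1582 lb

ΣM about P: Q_y·11 − 1450·12 = 0 → Q_y = 17400/11 = 1581.82 ≈ 1582 lb.
ΣF_y = 0: P_y + 1581.82 − 1450 = 0 → P_y = -131.8 lb.
ΣF_x = 0: no horizontal applied forces, so P_x = 0.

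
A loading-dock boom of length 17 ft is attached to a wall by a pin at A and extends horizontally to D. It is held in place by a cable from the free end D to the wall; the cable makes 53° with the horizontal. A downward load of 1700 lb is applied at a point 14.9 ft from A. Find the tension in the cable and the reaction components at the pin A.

T = 1866 lb, A_x = 1123 lb, A_y = 210.0 lb

ΣM about A: T·sin53°·17 − 1700·14.9 = 0 → T = 25330/(17·0.798636) = 1865.68 ≈ 1866 lb.
ΣF_x = 0: A_x − T·cos53° = 0 → A_x = 1865.68 × 0.601815 = 1123 lb.
ΣF_y = 0: A_y + T·sin53° − 1700 = 0 → A_y = 1700 − 1865.68 × 0.798636 = 210.0 lb.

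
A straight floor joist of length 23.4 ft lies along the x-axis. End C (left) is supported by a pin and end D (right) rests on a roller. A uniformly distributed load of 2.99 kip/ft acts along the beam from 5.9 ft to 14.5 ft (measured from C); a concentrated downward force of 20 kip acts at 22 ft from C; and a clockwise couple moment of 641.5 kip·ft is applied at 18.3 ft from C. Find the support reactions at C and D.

Resultant of the distributed load: 2.99 × 8.6 = 25.714 kip at 10.2 ft from C.
Moments about C: D_y·23.4 − (2.99·8.6)·10.2 − 20·22 − 641.5 = 0 → D_y = 1343.7828/23.4 = 57.4266 ≈ 57.43 kip.
ΣF_y = 0: C_y + 57.4266 − 2.99·8.6 − 20 = 0 → C_y = -11.71 kip.
ΣF_x = 0: no horizontal applied forces, so C_x = 0.

C_x = 0, C_y = -11.71 kip, D_y = 57.43 kip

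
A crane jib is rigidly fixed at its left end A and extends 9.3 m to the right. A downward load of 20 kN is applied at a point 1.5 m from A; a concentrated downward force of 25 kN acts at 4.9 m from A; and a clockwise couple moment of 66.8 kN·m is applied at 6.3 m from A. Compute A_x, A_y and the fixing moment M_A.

ΣF_x = 0: A_x = 0.
ΣF_y = 0: A_y − 20 − 25 = 0 → A_y = 45.00 kN.
ΣM about A: M_A − 20·1.5 − 25·4.9 − 66.8 = 0 → M_A = 219.3 kN·m.

A_x = 0, A_y = 45.00 kN, M_A = 219.3 kN·m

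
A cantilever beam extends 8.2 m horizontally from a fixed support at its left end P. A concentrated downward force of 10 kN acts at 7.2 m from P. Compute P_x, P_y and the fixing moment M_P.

ΣF_x = 0: P_x = 0.
ΣF_y = 0: P_y − 10 = 0 → P_y = 10.00 kN.
ΣM about P: M_P − 10·7.2 = 0 → M_P = 72.00 kN·m.

P_x = 0, P_y = 10.00 kN, M_P = 72.00 kN·m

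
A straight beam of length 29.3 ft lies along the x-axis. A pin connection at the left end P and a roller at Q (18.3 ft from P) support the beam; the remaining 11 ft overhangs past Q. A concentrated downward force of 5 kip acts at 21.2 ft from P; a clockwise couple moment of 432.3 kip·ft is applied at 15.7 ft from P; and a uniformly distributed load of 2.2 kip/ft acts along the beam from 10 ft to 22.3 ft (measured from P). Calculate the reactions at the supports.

P_x = 0, P_y = -21.24 kip, Q_y = 53.30 kip

Resultant of the distributed load: 2.2 × 12.3 = 27.06 kip at 16.15 ft from P.
ΣM about P: Q_y·18.3 − 5·21.2 − 432.3 − (2.2·12.3)·16.15 = 0 → Q_y = 975.319/18.3 = 53.2961 ≈ 53.30 kip.
ΣF_y = 0: P_y + 53.2961 − 5 − 2.2·12.3 = 0 → P_y = -21.24 kip.
ΣF_x = 0: no horizontal applied forces, so P_x = 0.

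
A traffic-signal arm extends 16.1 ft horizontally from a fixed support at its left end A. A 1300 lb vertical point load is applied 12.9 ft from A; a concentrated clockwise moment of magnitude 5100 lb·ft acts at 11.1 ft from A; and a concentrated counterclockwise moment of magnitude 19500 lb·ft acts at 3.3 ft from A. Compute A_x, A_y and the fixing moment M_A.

A_x = 0, A_y = 1300 lb, M_A = 2370 lb·ft

ΣF_x = 0: A_x = 0.
ΣF_y = 0: A_y − 1300 = 0 → A_y = 1300 lb.
ΣM about A: M_A − 1300·12.9 − 5100 + 19500 = 0 → M_A = 2370 lb·ft.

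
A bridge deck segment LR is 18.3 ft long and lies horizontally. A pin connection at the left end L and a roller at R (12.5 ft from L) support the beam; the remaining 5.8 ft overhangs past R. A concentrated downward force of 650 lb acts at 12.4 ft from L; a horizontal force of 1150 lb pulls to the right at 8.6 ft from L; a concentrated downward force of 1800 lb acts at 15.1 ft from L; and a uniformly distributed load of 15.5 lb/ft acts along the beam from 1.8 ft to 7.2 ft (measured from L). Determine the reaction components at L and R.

Resultant of the distributed load: 15.5 × 5.4 = 83.7 lb at 4.5 ft from L.
ΣM about L: R_y·12.5 − 650·12.4 − 1800·15.1 − (15.5·5.4)·4.5 = 0 → R_y = 35616.65/12.5 = 2849.33 ≈ 2849 lb.
ΣF_y = 0: L_y + 2849.33 − 650 − 1800 − 15.5·5.4 = 0 → L_y = -315.6 lb.
ΣF_x = 0: L_x + 1150 = 0 → L_x = -1150 lb.

L_x = -1150 lb, L_y = -315.6 lb, R_y = 2849 lb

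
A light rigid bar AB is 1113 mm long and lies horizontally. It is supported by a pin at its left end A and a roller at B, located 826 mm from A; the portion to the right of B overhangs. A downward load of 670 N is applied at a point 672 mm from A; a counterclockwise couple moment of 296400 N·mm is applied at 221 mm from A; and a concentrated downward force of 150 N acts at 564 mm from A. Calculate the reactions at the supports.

ΣM about A: B_y·826 − 670·672 + 296400 − 150·564 = 0 → B_y = 238440/826 = 288.668 ≈ 288.7 N.
ΣF_y = 0: A_y + 288.668 − 670 − 150 = 0 → A_y = 531.3 N.
ΣF_x = 0: no horizontal applied forces, so A_x = 0.

A_x = 0, A_y = 531.3 N, B_y = 288.7 N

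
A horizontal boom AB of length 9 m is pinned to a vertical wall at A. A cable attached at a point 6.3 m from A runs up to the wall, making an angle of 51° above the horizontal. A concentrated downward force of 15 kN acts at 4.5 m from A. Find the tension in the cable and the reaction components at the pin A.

ΣM about A: T·sin51°·6.3 − 15·4.5 = 0 → T = 67.5/(6.3·0.777146) = 13.7867 ≈ 13.79 kN.
ΣF_x = 0: A_x − T·cos51° = 0 → A_x = 13.7867 × 0.62932 = 8.676 kN.
ΣF_y = 0: A_y + T·sin51° − 15 = 0 → A_y = 15 − 13.7867 × 0.777146 = 4.286 kN.

T = 13.79 kN, A_x = 8.676 kN, A_y = 4.286 kN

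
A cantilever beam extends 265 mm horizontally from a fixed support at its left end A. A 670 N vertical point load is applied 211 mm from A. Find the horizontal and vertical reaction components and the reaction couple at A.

A_x = 0, A_y = 670.0 N, M_A = 141400 N·mm

ΣF_x = 0: A_x = 0.
ΣF_y = 0: A_y − 670 = 0 → A_y = 670.0 N.
ΣM about A: M_A − 670·211 = 0 → M_A = 141400 N·mm.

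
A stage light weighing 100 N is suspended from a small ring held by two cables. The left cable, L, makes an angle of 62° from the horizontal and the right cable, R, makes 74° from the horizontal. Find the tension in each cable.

T_L = 39.68 N, T_R = 67.58 N

ΣF_x = 0: −T_L·cos62° + T_R·cos74° = 0 → T_R = 1.70322·T_L.
ΣF_y = 0: T_L·sin62° + T_R·sin74° = 100.
Substitute: T_L·(0.882948 + 1.70322·0.961262) = 100 → T_L = 39.6796 ≈ 39.68 N.
Then T_R = 1.70322 × 39.6796 = 67.58 N.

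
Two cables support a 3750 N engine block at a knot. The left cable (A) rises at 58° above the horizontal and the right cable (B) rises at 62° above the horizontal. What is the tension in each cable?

T_A = 2033 N, T_B = 2295 N

ΣF_x = 0: −T_A·cos58° + T_B·cos62° = 0 → T_B = 1.12876·T_A.
ΣF_y = 0: T_A·sin58° + T_B·sin62° = 3750.
Substitute: T_A·(0.848048 + 1.12876·0.882948) = 3750 → T_A = 2032.87 ≈ 2033 N.
Then T_B = 1.12876 × 2032.87 = 2295 N.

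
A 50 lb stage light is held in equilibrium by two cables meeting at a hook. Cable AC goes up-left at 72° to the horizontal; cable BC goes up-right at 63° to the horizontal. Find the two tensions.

T_AC = 32.10 lb, T_BC = 21.85 lb

ΣF_x = 0: −T_AC·cos72° + T_BC·cos63° = 0 → T_BC = 0.680668·T_AC.
ΣF_y = 0: T_AC·sin72° + T_BC·sin63° = 50.
Substitute: T_AC·(0.951057 + 0.680668·0.891007) = 50 → T_AC = 32.102 ≈ 32.10 lb.
Then T_BC = 0.680668 × 32.102 = 21.85 lb.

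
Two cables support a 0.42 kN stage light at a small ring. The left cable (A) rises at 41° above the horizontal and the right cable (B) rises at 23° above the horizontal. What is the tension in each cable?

T_A = 0.4301 kN, T_B = 0.3527 kN

ΣF_x = 0: −T_A·cos41° + T_B·cos23° = 0 → T_B = 0.819887·T_A.
ΣF_y = 0: T_A·sin41° + T_B·sin23° = 0.42.
Substitute: T_A·(0.656059 + 0.819887·0.390731) = 0.42 → T_A = 0.430145 ≈ 0.4301 kN.
Then T_B = 0.819887 × 0.430145 = 0.3527 kN.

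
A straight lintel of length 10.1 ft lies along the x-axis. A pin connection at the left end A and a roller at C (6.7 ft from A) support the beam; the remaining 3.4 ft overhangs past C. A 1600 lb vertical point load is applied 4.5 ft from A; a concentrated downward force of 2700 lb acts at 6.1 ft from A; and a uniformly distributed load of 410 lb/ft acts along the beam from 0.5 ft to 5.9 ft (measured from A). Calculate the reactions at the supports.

A_x = 0, A_y = 1924 lb, C_y = 4590 lb

Resultant of the distributed load: 410 × 5.4 = 2214 lb at 3.2 ft from A.
Moments about A: C_y·6.7 − 1600·4.5 − 2700·6.1 − (410·5.4)·3.2 = 0 → C_y = 30754.8/6.7 = 4590.27 ≈ 4590 lb.
ΣF_y = 0: A_y + 4590.27 − 1600 − 2700 − 410·5.4 = 0 → A_y = 1924 lb.
ΣF_x = 0: no horizontal applied forces, so A_x = 0.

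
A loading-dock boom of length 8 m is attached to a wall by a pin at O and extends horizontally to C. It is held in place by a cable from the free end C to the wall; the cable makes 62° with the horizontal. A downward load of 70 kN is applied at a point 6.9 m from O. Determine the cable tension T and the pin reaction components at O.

ΣM about O: T·sin62°·8 − 70·6.9 = 0 → T = 483/(8·0.882948) = 68.3789 ≈ 68.38 kN.
ΣF_x = 0: O_x − T·cos62° = 0 → O_x = 68.3789 × 0.469472 = 32.10 kN.
ΣF_y = 0: O_y + T·sin62° − 70 = 0 → O_y = 70 − 68.3789 × 0.882948 = 9.625 kN.

T = 68.38 kN, O_x = 32.10 kN, O_y = 9.625 kN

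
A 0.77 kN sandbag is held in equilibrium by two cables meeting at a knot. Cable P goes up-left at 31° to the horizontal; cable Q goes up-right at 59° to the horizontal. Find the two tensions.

ΣF_x = 0: −T_P·cos31° + T_Q·cos59° = 0 → T_Q = 1.66428·T_P.
ΣF_y = 0: T_P·sin31° + T_Q·sin59° = 0.77.
Substitute: T_P·(0.515038 + 1.66428·0.857167) = 0.77 → T_P = 0.396579 ≈ 0.3966 kN.
Then T_Q = 1.66428 × 0.396579 = 0.6600 kN.

T_P = 0.3966 kN, T_Q = 0.6600 kN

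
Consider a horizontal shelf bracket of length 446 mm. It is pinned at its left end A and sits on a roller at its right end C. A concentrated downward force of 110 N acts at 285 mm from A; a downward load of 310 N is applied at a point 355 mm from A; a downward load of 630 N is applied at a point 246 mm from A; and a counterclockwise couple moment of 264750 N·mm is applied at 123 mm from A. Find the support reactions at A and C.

A_x = 0, A_y = 979.1 N, C_y = 70.92 N

Taking moments about A: C_y·446 − 110·285 − 310·355 − 630·246 + 264750 = 0 → C_y = 31630/446 = 70.9193 ≈ 70.92 N.
ΣF_y = 0: A_y + 70.9193 − 110 − 310 − 630 = 0 → A_y = 979.1 N.
ΣF_x = 0: no horizontal applied forces, so A_x = 0.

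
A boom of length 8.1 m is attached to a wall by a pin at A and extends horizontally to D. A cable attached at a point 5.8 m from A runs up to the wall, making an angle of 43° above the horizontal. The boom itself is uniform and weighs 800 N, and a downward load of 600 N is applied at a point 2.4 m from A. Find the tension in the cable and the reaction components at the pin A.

T = 1183 N, A_x = 865.3 N, A_y = 593.1 N

ΣM about A: T·sin43°·5.8 − 800·4.05 − 600·2.4 = 0 → T = 4680/(5.8·0.681998) = 1183.14 ≈ 1183 N.
ΣF_x = 0: A_x − T·cos43° = 0 → A_x = 1183.14 × 0.731354 = 865.3 N.
ΣF_y = 0: A_y + T·sin43° − 800 − 600 = 0 → A_y = 1400 − 1183.14 × 0.681998 = 593.1 N.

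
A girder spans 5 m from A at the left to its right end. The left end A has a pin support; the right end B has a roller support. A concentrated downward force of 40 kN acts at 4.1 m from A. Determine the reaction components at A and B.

A_x = 0, A_y = 7.200 kN, B_y = 32.80 kN

Moments about A: B_y·5 − 40·4.1 = 0 → B_y = 164/5 = 32.80 kN.
ΣF_y = 0: A_y + 32.8 − 40 = 0 → A_y = 7.200 kN.
ΣF_x = 0: no horizontal applied forces, so A_x = 0.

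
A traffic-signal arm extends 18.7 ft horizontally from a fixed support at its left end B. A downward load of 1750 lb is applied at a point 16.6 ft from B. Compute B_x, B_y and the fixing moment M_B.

ΣF_x = 0: B_x = 0.
ΣF_y = 0: B_y − 1750 = 0 → B_y = 1750 lb.
ΣM about B: M_B − 1750·16.6 = 0 → M_B = 29050 lb·ft.

B_x = 0, B_y = 1750 lb, M_B = 29050 lb·ft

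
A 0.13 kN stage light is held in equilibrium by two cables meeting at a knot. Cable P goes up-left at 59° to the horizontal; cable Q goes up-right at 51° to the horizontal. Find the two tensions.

T_P = 0.08706 kN, T_Q = 0.07125 kN

ΣF_x = 0: −T_P·cos59° + T_Q·cos51° = 0 → T_Q = 0.818404·T_P.
ΣF_y = 0: T_P·sin59° + T_Q·sin51° = 0.13.
Substitute: T_P·(0.857167 + 0.818404·0.777146) = 0.13 → T_P = 0.0870621 ≈ 0.08706 kN.
Then T_Q = 0.818404 × 0.0870621 = 0.07125 kN.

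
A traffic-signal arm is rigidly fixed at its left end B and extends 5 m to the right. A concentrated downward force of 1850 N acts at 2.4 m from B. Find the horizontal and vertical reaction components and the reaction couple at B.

B_x = 0, B_y = 1850 N, M_B = 4440 N·m

ΣF_x = 0: B_x = 0.
ΣF_y = 0: B_y − 1850 = 0 → B_y = 1850 N.
ΣM about B: M_B − 1850·2.4 = 0 → M_B = 4440 N·m.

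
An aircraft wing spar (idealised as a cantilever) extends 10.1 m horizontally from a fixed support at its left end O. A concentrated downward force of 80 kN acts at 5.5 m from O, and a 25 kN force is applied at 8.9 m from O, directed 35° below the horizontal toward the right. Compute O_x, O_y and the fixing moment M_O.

ΣF_x = 0: O_x + 25·cos35° = 0 → O_x = -20.48 kN.
ΣF_y = 0: O_y − 80 − 25·sin35° = 0 → O_y = 94.34 kN.
ΣM about O: M_O − 80·5.5 − 25·sin35°·8.9 = 0 → M_O = 567.6 kN·m.

O_x = -20.48 kN, O_y = 94.34 kN, M_O = 567.6 kN·m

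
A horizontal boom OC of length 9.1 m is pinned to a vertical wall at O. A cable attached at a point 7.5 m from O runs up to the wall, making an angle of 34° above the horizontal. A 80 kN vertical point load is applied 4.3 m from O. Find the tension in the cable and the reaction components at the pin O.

ΣM about O: T·sin34°·7.5 − 80·4.3 = 0 → T = 344/(7.5·0.559193) = 82.023 ≈ 82.02 kN.
ΣF_x = 0: O_x − T·cos34° = 0 → O_x = 82.023 × 0.829038 = 68.00 kN.
ΣF_y = 0: O_y + T·sin34° − 80 = 0 → O_y = 80 − 82.023 × 0.559193 = 34.13 kN.

T = 82.02 kN, O_x = 68.00 kN, O_y = 34.13 kN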